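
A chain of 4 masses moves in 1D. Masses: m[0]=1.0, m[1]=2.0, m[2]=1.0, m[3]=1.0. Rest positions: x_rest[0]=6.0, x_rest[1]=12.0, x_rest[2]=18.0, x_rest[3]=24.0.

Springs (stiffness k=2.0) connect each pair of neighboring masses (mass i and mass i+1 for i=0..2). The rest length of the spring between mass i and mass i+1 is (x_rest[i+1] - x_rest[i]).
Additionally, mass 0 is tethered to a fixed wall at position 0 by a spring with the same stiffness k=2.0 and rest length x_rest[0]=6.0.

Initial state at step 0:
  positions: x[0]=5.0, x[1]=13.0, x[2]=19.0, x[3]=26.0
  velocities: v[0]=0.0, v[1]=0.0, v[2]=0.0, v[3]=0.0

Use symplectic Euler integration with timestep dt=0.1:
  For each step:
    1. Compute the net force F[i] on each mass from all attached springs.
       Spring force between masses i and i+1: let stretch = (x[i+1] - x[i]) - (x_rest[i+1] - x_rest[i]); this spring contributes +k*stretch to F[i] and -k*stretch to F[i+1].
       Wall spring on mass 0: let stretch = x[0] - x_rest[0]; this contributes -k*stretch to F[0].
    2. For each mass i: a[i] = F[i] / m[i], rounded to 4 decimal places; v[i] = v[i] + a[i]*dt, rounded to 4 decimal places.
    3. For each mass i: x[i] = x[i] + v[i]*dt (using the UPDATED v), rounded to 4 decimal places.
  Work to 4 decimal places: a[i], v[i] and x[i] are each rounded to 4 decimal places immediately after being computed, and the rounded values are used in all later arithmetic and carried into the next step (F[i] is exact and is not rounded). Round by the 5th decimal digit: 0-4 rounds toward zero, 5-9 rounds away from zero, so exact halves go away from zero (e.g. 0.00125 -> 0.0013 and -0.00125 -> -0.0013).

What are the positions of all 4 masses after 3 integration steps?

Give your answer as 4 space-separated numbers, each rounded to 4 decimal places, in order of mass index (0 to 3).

Answer: 5.3461 12.8859 19.1121 25.8840

Derivation:
Step 0: x=[5.0000 13.0000 19.0000 26.0000] v=[0.0000 0.0000 0.0000 0.0000]
Step 1: x=[5.0600 12.9800 19.0200 25.9800] v=[0.6000 -0.2000 0.2000 -0.2000]
Step 2: x=[5.1772 12.9412 19.0584 25.9408] v=[1.1720 -0.3880 0.3840 -0.3920]
Step 3: x=[5.3461 12.8859 19.1121 25.8840] v=[1.6894 -0.5527 0.5370 -0.5685]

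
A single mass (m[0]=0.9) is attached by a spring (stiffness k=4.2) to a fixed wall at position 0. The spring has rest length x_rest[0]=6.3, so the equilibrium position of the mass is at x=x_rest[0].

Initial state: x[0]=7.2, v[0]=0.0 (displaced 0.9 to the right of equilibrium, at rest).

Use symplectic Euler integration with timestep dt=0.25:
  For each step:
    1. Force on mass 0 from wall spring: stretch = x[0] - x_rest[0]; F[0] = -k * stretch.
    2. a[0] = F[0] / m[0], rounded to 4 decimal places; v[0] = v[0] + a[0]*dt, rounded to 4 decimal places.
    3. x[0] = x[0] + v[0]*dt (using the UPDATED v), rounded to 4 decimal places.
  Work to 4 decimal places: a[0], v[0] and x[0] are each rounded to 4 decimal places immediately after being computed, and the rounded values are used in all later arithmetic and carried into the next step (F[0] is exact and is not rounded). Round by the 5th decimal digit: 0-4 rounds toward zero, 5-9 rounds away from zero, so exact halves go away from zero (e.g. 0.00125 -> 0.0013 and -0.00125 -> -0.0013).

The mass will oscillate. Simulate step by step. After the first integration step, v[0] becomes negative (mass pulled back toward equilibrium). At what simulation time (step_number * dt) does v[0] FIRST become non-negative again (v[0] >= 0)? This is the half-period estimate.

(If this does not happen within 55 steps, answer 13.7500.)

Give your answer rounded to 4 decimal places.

Answer: 1.5000

Derivation:
Step 0: x=[7.2000] v=[0.0000]
Step 1: x=[6.9375] v=[-1.0500]
Step 2: x=[6.4891] v=[-1.7938]
Step 3: x=[5.9855] v=[-2.0144]
Step 4: x=[5.5736] v=[-1.6475]
Step 5: x=[5.3736] v=[-0.8000]
Step 6: x=[5.4438] v=[0.2808]
First v>=0 after going negative at step 6, time=1.5000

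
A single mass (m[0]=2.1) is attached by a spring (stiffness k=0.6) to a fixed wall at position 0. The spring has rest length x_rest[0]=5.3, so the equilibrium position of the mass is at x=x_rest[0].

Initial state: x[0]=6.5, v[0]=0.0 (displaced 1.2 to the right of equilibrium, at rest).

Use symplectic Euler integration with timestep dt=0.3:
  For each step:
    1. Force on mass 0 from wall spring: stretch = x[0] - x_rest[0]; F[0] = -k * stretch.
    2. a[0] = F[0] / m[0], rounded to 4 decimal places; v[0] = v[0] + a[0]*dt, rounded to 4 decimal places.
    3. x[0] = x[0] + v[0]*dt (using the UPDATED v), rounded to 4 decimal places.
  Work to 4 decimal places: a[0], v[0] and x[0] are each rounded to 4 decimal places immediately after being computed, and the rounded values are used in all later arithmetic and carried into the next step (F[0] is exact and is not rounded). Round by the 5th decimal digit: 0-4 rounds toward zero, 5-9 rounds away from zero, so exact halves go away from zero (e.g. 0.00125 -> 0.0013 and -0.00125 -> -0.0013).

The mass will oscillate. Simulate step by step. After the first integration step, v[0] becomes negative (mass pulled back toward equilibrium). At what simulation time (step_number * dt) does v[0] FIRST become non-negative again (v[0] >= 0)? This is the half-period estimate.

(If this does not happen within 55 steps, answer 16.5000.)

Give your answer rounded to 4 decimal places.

Answer: 6.0000

Derivation:
Step 0: x=[6.5000] v=[0.0000]
Step 1: x=[6.4691] v=[-0.1029]
Step 2: x=[6.4082] v=[-0.2031]
Step 3: x=[6.3188] v=[-0.2981]
Step 4: x=[6.2032] v=[-0.3854]
Step 5: x=[6.0644] v=[-0.4628]
Step 6: x=[5.9059] v=[-0.5283]
Step 7: x=[5.7318] v=[-0.5802]
Step 8: x=[5.5466] v=[-0.6172]
Step 9: x=[5.3551] v=[-0.6384]
Step 10: x=[5.1622] v=[-0.6431]
Step 11: x=[4.9728] v=[-0.6313]
Step 12: x=[4.7918] v=[-0.6033]
Step 13: x=[4.6239] v=[-0.5597]
Step 14: x=[4.4734] v=[-0.5017]
Step 15: x=[4.3442] v=[-0.4308]
Step 16: x=[4.2395] v=[-0.3489]
Step 17: x=[4.1621] v=[-0.2580]
Step 18: x=[4.1140] v=[-0.1605]
Step 19: x=[4.0964] v=[-0.0588]
Step 20: x=[4.1097] v=[0.0444]
First v>=0 after going negative at step 20, time=6.0000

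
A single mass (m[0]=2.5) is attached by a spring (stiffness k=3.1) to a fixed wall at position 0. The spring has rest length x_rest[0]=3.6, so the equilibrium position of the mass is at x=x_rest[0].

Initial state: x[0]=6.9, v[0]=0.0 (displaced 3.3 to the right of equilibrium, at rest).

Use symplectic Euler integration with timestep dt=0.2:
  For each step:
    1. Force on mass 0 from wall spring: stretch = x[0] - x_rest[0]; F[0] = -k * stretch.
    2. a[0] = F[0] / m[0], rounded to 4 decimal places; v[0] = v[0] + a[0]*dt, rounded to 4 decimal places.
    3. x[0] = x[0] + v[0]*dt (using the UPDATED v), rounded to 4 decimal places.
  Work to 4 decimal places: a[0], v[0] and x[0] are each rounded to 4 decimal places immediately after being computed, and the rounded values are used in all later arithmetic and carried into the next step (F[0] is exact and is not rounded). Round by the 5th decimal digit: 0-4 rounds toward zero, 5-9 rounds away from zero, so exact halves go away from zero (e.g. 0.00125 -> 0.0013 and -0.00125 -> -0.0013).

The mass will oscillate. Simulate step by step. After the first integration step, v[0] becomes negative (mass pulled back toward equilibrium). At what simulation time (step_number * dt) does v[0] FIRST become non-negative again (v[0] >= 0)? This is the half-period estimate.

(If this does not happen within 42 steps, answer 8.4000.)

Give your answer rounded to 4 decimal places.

Answer: 3.0000

Derivation:
Step 0: x=[6.9000] v=[0.0000]
Step 1: x=[6.7363] v=[-0.8184]
Step 2: x=[6.4171] v=[-1.5962]
Step 3: x=[5.9581] v=[-2.2948]
Step 4: x=[5.3822] v=[-2.8796]
Step 5: x=[4.7179] v=[-3.3216]
Step 6: x=[3.9981] v=[-3.5988]
Step 7: x=[3.2586] v=[-3.6975]
Step 8: x=[2.5360] v=[-3.6128]
Step 9: x=[1.8662] v=[-3.3489]
Step 10: x=[1.2824] v=[-2.9189]
Step 11: x=[0.8136] v=[-2.3441]
Step 12: x=[0.4830] v=[-1.6531]
Step 13: x=[0.3070] v=[-0.8801]
Step 14: x=[0.2943] v=[-0.0634]
Step 15: x=[0.4456] v=[0.7564]
First v>=0 after going negative at step 15, time=3.0000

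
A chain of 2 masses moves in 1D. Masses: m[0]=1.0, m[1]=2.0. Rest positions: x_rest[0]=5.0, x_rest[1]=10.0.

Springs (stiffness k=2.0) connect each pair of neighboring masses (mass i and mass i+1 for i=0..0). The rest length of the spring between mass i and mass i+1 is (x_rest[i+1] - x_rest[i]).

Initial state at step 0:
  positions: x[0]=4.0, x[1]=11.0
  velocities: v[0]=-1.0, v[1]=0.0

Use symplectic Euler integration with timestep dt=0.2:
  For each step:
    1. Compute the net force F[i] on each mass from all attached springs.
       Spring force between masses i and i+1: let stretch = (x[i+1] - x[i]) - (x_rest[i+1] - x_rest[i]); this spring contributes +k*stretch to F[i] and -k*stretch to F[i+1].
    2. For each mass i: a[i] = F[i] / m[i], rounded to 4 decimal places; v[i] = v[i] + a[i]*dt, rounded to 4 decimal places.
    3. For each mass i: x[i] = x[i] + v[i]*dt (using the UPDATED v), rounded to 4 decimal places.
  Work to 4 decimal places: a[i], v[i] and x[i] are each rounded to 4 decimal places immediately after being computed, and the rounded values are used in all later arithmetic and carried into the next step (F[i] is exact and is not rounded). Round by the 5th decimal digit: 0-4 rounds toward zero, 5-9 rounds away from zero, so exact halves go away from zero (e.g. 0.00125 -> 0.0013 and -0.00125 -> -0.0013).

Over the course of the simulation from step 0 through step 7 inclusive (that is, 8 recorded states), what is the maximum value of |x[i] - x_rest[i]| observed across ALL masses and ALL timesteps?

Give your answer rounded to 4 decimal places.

Answer: 1.0400

Derivation:
Step 0: x=[4.0000 11.0000] v=[-1.0000 0.0000]
Step 1: x=[3.9600 10.9200] v=[-0.2000 -0.4000]
Step 2: x=[4.0768 10.7616] v=[0.5840 -0.7920]
Step 3: x=[4.3284 10.5358] v=[1.2579 -1.1290]
Step 4: x=[4.6766 10.2617] v=[1.7409 -1.3705]
Step 5: x=[5.0716 9.9642] v=[1.9749 -1.4875]
Step 6: x=[5.4580 9.6710] v=[1.9319 -1.4660]
Step 7: x=[5.7814 9.4093] v=[1.6171 -1.3086]
Max displacement = 1.0400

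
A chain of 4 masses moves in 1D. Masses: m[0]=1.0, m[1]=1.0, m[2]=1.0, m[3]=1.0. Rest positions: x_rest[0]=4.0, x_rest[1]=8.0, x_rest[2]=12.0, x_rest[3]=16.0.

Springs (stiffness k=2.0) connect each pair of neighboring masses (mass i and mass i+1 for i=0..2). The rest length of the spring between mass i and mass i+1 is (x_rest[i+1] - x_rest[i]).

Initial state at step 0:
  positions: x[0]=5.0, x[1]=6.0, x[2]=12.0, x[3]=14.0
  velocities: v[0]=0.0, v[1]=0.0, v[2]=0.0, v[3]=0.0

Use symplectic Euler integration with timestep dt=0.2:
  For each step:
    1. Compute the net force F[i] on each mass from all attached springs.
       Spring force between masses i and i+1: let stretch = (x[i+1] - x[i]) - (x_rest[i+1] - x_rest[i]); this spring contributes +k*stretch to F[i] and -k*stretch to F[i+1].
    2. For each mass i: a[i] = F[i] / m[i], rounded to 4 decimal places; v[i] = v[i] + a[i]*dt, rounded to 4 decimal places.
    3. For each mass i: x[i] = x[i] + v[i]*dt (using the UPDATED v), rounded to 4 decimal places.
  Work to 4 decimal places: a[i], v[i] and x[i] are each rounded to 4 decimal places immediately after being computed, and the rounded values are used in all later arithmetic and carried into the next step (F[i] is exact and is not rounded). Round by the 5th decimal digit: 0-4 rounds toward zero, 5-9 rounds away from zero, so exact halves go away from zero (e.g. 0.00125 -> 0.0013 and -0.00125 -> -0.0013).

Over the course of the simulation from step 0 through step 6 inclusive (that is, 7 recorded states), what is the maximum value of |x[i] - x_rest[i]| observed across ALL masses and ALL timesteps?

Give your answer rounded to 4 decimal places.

Step 0: x=[5.0000 6.0000 12.0000 14.0000] v=[0.0000 0.0000 0.0000 0.0000]
Step 1: x=[4.7600 6.4000 11.6800 14.1600] v=[-1.2000 2.0000 -1.6000 0.8000]
Step 2: x=[4.3312 7.0912 11.1360 14.4416] v=[-2.1440 3.4560 -2.7200 1.4080]
Step 3: x=[3.8032 7.8852 10.5329 14.7788] v=[-2.6400 3.9699 -3.0157 1.6858]
Step 4: x=[3.2818 8.5644 10.0576 15.0963] v=[-2.6072 3.3962 -2.3764 1.5874]
Step 5: x=[2.8630 8.9405 9.8660 15.3307] v=[-2.0942 1.8804 -0.9582 1.1719]
Step 6: x=[2.6104 8.9044 10.0375 15.4479] v=[-1.2632 -0.1804 0.8575 0.5860]
Max displacement = 2.1340

Answer: 2.1340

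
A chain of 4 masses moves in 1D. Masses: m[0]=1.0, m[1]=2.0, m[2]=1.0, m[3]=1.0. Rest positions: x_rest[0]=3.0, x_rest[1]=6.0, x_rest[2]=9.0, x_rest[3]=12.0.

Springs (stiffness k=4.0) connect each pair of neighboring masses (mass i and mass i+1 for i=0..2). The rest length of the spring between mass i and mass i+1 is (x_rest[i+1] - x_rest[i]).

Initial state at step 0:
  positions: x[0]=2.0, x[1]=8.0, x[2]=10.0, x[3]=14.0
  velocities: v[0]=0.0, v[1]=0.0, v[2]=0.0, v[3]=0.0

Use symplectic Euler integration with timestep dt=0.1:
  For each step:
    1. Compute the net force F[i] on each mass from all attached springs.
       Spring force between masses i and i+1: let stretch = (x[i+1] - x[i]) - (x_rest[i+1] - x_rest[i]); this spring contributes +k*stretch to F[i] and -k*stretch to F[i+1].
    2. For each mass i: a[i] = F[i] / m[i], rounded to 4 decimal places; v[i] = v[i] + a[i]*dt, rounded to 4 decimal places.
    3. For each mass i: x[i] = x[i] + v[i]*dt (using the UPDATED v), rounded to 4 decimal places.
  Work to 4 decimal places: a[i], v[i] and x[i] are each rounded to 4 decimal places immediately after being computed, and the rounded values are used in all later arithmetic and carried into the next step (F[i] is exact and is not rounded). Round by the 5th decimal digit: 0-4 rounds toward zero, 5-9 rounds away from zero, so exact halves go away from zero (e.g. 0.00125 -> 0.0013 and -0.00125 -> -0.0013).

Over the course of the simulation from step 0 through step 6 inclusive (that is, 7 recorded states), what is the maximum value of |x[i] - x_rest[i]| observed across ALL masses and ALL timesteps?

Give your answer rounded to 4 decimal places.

Answer: 2.0045

Derivation:
Step 0: x=[2.0000 8.0000 10.0000 14.0000] v=[0.0000 0.0000 0.0000 0.0000]
Step 1: x=[2.1200 7.9200 10.0800 13.9600] v=[1.2000 -0.8000 0.8000 -0.4000]
Step 2: x=[2.3520 7.7672 10.2288 13.8848] v=[2.3200 -1.5280 1.4880 -0.7520]
Step 3: x=[2.6806 7.5553 10.4254 13.7834] v=[3.2861 -2.1187 1.9658 -1.0144]
Step 4: x=[3.0842 7.3033 10.6415 13.6676] v=[4.0360 -2.5196 2.1610 -1.1576]
Step 5: x=[3.5366 7.0337 10.8451 13.5508] v=[4.5236 -2.6958 2.0362 -1.1680]
Step 6: x=[4.0088 6.7704 11.0045 13.4458] v=[4.7224 -2.6329 1.5939 -1.0503]
Max displacement = 2.0045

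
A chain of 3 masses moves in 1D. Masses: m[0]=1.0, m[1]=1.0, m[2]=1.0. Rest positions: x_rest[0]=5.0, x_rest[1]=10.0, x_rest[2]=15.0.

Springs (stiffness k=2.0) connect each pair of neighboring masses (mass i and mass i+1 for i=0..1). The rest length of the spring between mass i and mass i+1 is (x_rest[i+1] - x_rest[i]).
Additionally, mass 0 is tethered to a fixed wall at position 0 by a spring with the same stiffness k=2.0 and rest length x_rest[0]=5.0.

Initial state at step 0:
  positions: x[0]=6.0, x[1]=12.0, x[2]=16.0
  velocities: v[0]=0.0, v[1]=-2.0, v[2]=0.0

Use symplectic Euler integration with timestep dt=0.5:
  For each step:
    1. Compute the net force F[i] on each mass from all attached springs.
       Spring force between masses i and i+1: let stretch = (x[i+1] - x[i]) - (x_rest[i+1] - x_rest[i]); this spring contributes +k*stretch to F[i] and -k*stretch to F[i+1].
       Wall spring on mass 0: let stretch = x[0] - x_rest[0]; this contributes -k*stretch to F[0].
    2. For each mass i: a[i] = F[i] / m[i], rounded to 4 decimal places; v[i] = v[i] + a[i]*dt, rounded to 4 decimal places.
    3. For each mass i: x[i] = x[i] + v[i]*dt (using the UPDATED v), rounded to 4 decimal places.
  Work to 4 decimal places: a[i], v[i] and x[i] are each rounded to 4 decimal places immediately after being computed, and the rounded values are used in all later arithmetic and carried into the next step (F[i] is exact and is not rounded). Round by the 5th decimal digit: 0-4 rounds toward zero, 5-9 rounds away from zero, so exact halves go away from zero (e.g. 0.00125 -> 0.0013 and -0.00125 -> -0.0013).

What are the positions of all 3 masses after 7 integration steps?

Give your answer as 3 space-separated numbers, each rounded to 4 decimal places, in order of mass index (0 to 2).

Answer: 4.6328 8.1876 12.3360

Derivation:
Step 0: x=[6.0000 12.0000 16.0000] v=[0.0000 -2.0000 0.0000]
Step 1: x=[6.0000 10.0000 16.5000] v=[0.0000 -4.0000 1.0000]
Step 2: x=[5.0000 9.2500 16.2500] v=[-2.0000 -1.5000 -0.5000]
Step 3: x=[3.6250 9.8750 15.0000] v=[-2.7500 1.2500 -2.5000]
Step 4: x=[3.5625 9.9375 13.6875] v=[-0.1250 0.1250 -2.6250]
Step 5: x=[4.9063 8.6875 13.0000] v=[2.6875 -2.5000 -1.3750]
Step 6: x=[5.6875 7.7032 12.6563] v=[1.5624 -1.9687 -0.6875]
Step 7: x=[4.6328 8.1876 12.3360] v=[-2.1094 0.9687 -0.6406]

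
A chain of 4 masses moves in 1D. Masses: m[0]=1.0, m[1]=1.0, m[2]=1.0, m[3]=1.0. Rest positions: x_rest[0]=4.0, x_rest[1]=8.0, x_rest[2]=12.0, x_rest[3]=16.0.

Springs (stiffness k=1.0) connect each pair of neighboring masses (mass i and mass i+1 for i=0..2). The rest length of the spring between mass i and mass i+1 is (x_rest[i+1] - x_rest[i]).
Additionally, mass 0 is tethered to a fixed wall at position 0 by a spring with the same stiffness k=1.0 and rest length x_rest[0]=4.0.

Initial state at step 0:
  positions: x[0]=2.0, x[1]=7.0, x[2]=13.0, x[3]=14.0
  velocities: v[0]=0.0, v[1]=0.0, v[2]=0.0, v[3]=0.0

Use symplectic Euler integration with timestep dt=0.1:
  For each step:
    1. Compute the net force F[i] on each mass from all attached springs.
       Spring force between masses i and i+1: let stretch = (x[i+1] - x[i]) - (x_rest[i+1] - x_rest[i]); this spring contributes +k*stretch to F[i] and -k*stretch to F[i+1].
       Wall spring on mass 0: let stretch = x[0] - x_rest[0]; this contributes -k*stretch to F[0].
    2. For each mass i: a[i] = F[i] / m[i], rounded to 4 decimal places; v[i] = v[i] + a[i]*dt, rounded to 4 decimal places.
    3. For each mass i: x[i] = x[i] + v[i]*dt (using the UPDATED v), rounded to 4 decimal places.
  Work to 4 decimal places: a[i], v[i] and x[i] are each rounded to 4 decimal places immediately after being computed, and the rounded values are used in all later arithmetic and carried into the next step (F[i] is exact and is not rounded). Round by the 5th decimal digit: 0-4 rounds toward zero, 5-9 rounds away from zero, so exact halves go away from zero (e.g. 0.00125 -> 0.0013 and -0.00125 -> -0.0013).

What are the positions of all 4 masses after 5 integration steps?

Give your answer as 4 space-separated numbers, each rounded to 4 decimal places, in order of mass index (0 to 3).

Answer: 2.4326 7.1365 12.2980 14.4226

Derivation:
Step 0: x=[2.0000 7.0000 13.0000 14.0000] v=[0.0000 0.0000 0.0000 0.0000]
Step 1: x=[2.0300 7.0100 12.9500 14.0300] v=[0.3000 0.1000 -0.5000 0.3000]
Step 2: x=[2.0895 7.0296 12.8514 14.0892] v=[0.5950 0.1960 -0.9860 0.5920]
Step 3: x=[2.1775 7.0580 12.7070 14.1760] v=[0.8801 0.2842 -1.4444 0.8682]
Step 4: x=[2.2925 7.0941 12.5208 14.2881] v=[1.1504 0.3611 -1.8624 1.1213]
Step 5: x=[2.4326 7.1365 12.2980 14.4226] v=[1.4013 0.4236 -2.2283 1.3446]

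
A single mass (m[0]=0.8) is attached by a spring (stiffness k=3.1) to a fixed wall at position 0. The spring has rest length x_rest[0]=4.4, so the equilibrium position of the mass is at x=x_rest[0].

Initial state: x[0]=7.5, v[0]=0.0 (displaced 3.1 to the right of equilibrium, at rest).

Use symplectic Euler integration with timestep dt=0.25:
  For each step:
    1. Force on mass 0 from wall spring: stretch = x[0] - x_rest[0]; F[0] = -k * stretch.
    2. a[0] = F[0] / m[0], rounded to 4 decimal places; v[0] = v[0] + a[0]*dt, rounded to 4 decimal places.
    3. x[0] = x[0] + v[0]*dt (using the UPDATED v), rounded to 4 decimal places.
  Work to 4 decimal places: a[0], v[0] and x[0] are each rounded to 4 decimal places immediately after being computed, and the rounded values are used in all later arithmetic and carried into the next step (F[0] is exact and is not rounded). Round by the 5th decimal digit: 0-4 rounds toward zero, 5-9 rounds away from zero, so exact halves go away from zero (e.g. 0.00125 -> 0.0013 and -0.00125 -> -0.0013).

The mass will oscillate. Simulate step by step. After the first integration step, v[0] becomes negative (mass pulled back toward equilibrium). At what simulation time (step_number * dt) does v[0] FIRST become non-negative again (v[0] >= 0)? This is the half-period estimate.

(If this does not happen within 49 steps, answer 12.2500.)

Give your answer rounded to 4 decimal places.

Step 0: x=[7.5000] v=[0.0000]
Step 1: x=[6.7492] v=[-3.0031]
Step 2: x=[5.4295] v=[-5.2789]
Step 3: x=[3.8605] v=[-6.2762]
Step 4: x=[2.4221] v=[-5.7536]
Step 5: x=[1.4627] v=[-3.8375]
Step 6: x=[1.2147] v=[-0.9920]
Step 7: x=[1.7382] v=[2.0938]
First v>=0 after going negative at step 7, time=1.7500

Answer: 1.7500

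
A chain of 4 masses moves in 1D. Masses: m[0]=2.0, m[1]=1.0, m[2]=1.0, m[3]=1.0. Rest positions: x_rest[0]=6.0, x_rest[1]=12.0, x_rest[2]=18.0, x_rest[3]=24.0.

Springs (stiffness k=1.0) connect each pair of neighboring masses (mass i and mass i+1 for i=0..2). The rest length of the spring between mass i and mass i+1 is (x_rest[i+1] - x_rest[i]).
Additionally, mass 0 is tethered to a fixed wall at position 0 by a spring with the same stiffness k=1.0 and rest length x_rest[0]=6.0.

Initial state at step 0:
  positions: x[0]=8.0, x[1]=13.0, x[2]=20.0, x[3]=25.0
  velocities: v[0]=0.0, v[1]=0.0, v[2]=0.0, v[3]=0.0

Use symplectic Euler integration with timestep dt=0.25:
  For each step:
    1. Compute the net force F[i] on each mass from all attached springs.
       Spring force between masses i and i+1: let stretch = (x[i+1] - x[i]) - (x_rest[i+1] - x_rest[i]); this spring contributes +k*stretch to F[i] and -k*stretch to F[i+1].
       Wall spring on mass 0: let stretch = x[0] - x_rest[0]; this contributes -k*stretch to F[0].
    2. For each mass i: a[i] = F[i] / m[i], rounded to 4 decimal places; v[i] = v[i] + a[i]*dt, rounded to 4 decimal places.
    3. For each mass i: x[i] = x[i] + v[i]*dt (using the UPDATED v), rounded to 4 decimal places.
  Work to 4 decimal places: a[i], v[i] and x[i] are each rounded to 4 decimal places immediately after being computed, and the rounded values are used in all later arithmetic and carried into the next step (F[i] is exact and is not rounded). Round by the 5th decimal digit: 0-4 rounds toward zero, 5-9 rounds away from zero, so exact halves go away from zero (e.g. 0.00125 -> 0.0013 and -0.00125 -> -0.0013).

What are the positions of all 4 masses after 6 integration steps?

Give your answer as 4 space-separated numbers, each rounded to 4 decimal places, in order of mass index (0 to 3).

Answer: 6.5987 14.0247 18.8411 25.6749

Derivation:
Step 0: x=[8.0000 13.0000 20.0000 25.0000] v=[0.0000 0.0000 0.0000 0.0000]
Step 1: x=[7.9063 13.1250 19.8750 25.0625] v=[-0.3750 0.5000 -0.5000 0.2500]
Step 2: x=[7.7286 13.3457 19.6524 25.1758] v=[-0.7110 0.8828 -0.8906 0.4531]
Step 3: x=[7.4849 13.6095 19.3808 25.3189] v=[-0.9750 1.0552 -1.0864 0.5723]
Step 4: x=[7.1986 13.8512 19.1196 25.4659] v=[-1.1451 0.9669 -1.0447 0.5878]
Step 5: x=[6.8953 14.0064 18.9258 25.5912] v=[-1.2134 0.6209 -0.7752 0.5012]
Step 6: x=[6.5987 14.0247 18.8411 25.6749] v=[-1.1864 0.0730 -0.3387 0.3349]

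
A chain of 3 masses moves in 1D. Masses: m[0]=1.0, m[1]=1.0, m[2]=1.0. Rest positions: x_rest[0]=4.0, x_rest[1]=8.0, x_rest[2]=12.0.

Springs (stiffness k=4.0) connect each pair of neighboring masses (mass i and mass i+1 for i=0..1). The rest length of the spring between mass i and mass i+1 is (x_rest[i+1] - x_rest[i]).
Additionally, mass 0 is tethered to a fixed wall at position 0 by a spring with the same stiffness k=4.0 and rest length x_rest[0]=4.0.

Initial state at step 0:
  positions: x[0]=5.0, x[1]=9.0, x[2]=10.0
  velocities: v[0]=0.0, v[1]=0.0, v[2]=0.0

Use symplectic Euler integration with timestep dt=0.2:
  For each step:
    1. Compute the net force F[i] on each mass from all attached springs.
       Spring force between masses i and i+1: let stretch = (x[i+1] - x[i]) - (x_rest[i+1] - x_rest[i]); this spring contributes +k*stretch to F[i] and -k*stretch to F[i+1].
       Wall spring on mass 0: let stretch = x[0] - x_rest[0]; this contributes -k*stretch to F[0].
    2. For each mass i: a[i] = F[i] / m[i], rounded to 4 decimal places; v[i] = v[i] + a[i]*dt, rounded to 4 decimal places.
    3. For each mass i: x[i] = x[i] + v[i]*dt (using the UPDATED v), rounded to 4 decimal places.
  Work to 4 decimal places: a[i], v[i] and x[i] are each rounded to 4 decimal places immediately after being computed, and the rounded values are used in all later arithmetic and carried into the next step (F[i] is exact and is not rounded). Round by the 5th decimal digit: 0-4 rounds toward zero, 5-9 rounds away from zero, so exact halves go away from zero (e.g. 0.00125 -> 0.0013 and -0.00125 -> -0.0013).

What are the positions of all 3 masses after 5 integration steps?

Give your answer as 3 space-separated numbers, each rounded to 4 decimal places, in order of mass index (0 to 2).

Answer: 2.6136 6.7200 13.2226

Derivation:
Step 0: x=[5.0000 9.0000 10.0000] v=[0.0000 0.0000 0.0000]
Step 1: x=[4.8400 8.5200 10.4800] v=[-0.8000 -2.4000 2.4000]
Step 2: x=[4.4944 7.7648 11.2864] v=[-1.7280 -3.7760 4.0320]
Step 3: x=[3.9530 7.0498 12.1693] v=[-2.7072 -3.5750 4.4147]
Step 4: x=[3.2746 6.6584 12.8731] v=[-3.3922 -1.9568 3.5191]
Step 5: x=[2.6136 6.7200 13.2226] v=[-3.3048 0.3079 1.7473]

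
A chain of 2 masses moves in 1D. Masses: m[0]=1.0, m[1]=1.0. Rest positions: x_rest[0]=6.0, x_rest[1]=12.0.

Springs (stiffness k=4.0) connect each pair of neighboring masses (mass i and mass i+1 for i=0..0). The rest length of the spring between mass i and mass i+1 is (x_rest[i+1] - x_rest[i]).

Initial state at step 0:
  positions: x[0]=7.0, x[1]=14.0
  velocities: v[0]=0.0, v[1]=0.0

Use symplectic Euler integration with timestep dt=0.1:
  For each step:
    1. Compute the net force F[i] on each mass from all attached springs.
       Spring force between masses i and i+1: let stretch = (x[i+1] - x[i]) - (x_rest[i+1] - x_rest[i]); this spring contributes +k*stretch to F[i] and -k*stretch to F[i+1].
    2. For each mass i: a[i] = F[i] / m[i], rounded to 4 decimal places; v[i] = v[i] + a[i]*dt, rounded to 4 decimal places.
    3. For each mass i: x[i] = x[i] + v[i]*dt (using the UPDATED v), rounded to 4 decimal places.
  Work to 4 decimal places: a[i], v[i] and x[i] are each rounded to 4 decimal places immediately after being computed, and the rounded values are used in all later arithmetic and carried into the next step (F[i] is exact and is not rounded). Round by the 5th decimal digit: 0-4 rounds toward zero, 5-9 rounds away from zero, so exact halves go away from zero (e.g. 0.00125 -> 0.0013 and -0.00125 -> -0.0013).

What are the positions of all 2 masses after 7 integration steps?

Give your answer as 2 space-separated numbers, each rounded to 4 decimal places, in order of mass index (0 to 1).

Answer: 7.7673 13.2327

Derivation:
Step 0: x=[7.0000 14.0000] v=[0.0000 0.0000]
Step 1: x=[7.0400 13.9600] v=[0.4000 -0.4000]
Step 2: x=[7.1168 13.8832] v=[0.7680 -0.7680]
Step 3: x=[7.2243 13.7757] v=[1.0746 -1.0746]
Step 4: x=[7.3538 13.6462] v=[1.2952 -1.2952]
Step 5: x=[7.4950 13.5050] v=[1.4122 -1.4122]
Step 6: x=[7.6366 13.3634] v=[1.4162 -1.4162]
Step 7: x=[7.7673 13.2327] v=[1.3069 -1.3069]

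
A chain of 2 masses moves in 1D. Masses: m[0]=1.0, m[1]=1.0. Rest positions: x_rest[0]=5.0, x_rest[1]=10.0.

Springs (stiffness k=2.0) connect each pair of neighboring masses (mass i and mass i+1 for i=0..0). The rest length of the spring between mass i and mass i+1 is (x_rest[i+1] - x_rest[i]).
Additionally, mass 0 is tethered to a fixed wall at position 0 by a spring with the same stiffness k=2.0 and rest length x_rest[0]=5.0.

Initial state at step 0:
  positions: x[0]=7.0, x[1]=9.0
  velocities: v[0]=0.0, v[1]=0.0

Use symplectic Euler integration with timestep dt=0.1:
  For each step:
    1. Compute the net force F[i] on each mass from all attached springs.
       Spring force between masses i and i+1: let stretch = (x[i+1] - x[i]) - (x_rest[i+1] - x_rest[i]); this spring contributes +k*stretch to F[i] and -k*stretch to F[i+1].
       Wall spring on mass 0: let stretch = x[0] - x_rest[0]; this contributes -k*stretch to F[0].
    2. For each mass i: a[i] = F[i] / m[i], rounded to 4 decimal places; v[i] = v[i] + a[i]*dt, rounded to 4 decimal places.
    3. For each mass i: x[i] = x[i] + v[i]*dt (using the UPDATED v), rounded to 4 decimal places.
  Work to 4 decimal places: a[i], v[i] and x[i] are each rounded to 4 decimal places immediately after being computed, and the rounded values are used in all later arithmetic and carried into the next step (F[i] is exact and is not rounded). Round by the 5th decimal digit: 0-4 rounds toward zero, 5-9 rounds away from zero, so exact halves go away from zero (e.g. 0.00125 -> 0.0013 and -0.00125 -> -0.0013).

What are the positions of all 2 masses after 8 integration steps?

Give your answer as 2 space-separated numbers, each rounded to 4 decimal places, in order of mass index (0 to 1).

Step 0: x=[7.0000 9.0000] v=[0.0000 0.0000]
Step 1: x=[6.9000 9.0600] v=[-1.0000 0.6000]
Step 2: x=[6.7052 9.1768] v=[-1.9480 1.1680]
Step 3: x=[6.4257 9.3442] v=[-2.7947 1.6737]
Step 4: x=[6.0761 9.5532] v=[-3.4961 2.0900]
Step 5: x=[5.6745 9.7927] v=[-4.0159 2.3946]
Step 6: x=[5.2418 10.0498] v=[-4.3272 2.5710]
Step 7: x=[4.8004 10.3107] v=[-4.4140 2.6094]
Step 8: x=[4.3732 10.5614] v=[-4.2720 2.5073]

Answer: 4.3732 10.5614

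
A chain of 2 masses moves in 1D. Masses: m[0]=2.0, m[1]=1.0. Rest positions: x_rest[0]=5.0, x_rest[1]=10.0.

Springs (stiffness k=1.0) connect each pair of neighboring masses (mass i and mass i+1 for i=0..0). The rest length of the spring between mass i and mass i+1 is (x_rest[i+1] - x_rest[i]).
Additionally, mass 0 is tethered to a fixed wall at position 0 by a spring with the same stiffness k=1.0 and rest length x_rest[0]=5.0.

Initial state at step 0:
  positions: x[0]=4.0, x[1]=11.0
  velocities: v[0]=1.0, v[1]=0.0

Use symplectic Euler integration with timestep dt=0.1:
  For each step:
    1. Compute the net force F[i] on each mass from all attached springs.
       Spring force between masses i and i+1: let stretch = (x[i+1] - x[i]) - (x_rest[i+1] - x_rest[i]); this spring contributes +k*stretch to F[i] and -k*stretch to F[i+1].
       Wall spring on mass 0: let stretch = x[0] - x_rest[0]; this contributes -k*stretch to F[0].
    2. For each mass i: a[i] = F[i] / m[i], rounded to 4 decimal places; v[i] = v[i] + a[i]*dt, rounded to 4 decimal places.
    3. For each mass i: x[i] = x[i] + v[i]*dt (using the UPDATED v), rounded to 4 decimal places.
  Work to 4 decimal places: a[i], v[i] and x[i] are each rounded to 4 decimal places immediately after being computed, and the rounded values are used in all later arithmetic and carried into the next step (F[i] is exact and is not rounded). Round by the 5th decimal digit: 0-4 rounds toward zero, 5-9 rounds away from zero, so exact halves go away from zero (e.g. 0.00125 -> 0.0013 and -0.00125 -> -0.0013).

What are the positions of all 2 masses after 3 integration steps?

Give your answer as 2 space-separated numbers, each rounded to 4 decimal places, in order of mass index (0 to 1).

Step 0: x=[4.0000 11.0000] v=[1.0000 0.0000]
Step 1: x=[4.1150 10.9800] v=[1.1500 -0.2000]
Step 2: x=[4.2438 10.9414] v=[1.2875 -0.3865]
Step 3: x=[4.3848 10.8858] v=[1.4102 -0.5563]

Answer: 4.3848 10.8858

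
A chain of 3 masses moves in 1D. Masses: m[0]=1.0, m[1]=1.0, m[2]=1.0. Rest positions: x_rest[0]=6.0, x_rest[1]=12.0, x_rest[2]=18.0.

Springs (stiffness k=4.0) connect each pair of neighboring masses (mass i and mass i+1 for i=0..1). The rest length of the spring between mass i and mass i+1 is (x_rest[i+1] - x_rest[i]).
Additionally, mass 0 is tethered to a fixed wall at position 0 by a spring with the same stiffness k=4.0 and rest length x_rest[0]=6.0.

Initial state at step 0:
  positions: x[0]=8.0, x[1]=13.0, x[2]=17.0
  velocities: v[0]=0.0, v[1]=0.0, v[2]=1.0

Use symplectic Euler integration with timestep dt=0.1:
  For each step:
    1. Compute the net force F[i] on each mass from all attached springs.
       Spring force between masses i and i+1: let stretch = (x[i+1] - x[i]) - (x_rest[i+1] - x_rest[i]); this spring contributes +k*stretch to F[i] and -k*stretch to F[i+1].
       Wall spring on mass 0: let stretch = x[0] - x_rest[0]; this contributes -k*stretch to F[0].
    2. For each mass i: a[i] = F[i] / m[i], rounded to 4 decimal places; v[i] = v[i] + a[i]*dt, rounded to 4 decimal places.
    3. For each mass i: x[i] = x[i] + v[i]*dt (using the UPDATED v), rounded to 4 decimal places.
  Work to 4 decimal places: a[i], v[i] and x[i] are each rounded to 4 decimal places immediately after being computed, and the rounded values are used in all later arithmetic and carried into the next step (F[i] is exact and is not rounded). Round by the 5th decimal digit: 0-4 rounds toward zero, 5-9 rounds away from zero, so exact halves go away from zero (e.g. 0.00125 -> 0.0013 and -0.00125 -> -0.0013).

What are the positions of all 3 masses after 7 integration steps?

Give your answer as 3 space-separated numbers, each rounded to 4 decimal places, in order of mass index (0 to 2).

Step 0: x=[8.0000 13.0000 17.0000] v=[0.0000 0.0000 1.0000]
Step 1: x=[7.8800 12.9600 17.1800] v=[-1.2000 -0.4000 1.8000]
Step 2: x=[7.6480 12.8856 17.4312] v=[-2.3200 -0.7440 2.5120]
Step 3: x=[7.3196 12.7835 17.7406] v=[-3.2842 -1.0208 3.0938]
Step 4: x=[6.9170 12.6612 18.0917] v=[-4.0265 -1.2235 3.5110]
Step 5: x=[6.4674 12.5263 18.4656] v=[-4.4956 -1.3490 3.7388]
Step 6: x=[6.0015 12.3866 18.8419] v=[-4.6590 -1.3968 3.7631]
Step 7: x=[5.5509 12.2497 19.2000] v=[-4.5056 -1.3687 3.5810]

Answer: 5.5509 12.2497 19.2000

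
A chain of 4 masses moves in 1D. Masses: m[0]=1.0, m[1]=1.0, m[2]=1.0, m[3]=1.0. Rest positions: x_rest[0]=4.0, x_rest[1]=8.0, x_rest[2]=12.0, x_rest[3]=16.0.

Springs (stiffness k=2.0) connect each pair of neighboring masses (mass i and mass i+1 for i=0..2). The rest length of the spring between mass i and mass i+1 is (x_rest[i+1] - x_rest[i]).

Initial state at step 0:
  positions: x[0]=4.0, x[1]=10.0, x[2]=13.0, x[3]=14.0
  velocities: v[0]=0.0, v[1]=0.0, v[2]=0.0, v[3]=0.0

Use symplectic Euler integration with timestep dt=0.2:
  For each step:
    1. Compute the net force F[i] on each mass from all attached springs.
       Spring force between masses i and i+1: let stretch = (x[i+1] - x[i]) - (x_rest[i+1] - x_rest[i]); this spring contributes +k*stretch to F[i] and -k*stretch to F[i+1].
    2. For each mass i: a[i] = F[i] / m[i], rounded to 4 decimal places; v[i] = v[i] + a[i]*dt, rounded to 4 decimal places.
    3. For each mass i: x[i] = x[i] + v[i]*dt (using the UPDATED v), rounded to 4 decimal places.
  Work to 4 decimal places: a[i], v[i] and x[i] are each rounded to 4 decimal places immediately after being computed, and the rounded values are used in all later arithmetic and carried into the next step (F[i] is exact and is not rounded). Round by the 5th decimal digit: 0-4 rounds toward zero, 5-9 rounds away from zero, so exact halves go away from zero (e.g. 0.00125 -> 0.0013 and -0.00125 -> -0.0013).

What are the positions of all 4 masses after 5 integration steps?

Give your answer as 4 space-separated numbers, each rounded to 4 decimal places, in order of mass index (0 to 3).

Answer: 5.4290 7.5684 11.3993 16.6032

Derivation:
Step 0: x=[4.0000 10.0000 13.0000 14.0000] v=[0.0000 0.0000 0.0000 0.0000]
Step 1: x=[4.1600 9.7600 12.8400 14.2400] v=[0.8000 -1.2000 -0.8000 1.2000]
Step 2: x=[4.4480 9.3184 12.5456 14.6880] v=[1.4400 -2.2080 -1.4720 2.2400]
Step 3: x=[4.8056 8.7453 12.1644 15.2846] v=[1.7882 -2.8653 -1.9059 2.9830]
Step 4: x=[5.1584 8.1306 11.7593 15.9516] v=[1.7641 -3.0735 -2.0255 3.3349]
Step 5: x=[5.4290 7.5684 11.3993 16.6032] v=[1.3530 -2.8109 -1.8001 3.2580]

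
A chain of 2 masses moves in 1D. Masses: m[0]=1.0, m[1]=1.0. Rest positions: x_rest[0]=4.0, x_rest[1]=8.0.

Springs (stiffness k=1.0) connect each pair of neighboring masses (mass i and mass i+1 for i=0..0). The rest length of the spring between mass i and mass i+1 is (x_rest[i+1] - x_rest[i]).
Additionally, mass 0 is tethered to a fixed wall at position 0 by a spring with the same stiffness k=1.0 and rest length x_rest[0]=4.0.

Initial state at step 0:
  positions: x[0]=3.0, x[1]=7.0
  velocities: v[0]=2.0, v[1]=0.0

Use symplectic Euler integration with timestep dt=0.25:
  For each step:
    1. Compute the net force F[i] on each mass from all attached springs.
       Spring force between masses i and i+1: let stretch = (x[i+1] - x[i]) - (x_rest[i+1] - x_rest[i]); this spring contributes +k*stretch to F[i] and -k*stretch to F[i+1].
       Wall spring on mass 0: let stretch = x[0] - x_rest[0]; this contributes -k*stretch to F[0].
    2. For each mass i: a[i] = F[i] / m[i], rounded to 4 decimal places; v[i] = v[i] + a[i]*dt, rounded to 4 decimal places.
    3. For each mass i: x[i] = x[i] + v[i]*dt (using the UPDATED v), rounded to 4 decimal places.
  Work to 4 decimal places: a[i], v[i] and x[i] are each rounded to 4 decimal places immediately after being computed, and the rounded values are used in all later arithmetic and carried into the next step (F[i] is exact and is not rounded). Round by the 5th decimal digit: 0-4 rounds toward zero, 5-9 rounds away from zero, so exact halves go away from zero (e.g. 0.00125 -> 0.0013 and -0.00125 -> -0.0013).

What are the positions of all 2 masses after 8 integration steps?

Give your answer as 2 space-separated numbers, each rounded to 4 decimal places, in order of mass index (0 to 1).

Answer: 4.8252 8.9746

Derivation:
Step 0: x=[3.0000 7.0000] v=[2.0000 0.0000]
Step 1: x=[3.5625 7.0000] v=[2.2500 0.0000]
Step 2: x=[4.1172 7.0352] v=[2.2188 0.1406]
Step 3: x=[4.5970 7.1380] v=[1.9190 0.4111]
Step 4: x=[4.9483 7.3320] v=[1.4050 0.7759]
Step 5: x=[5.1393 7.6270] v=[0.7639 1.1800]
Step 6: x=[5.1646 8.0165] v=[0.1010 1.5581]
Step 7: x=[5.0453 8.4778] v=[-0.4772 1.8451]
Step 8: x=[4.8252 8.9746] v=[-0.8804 1.9870]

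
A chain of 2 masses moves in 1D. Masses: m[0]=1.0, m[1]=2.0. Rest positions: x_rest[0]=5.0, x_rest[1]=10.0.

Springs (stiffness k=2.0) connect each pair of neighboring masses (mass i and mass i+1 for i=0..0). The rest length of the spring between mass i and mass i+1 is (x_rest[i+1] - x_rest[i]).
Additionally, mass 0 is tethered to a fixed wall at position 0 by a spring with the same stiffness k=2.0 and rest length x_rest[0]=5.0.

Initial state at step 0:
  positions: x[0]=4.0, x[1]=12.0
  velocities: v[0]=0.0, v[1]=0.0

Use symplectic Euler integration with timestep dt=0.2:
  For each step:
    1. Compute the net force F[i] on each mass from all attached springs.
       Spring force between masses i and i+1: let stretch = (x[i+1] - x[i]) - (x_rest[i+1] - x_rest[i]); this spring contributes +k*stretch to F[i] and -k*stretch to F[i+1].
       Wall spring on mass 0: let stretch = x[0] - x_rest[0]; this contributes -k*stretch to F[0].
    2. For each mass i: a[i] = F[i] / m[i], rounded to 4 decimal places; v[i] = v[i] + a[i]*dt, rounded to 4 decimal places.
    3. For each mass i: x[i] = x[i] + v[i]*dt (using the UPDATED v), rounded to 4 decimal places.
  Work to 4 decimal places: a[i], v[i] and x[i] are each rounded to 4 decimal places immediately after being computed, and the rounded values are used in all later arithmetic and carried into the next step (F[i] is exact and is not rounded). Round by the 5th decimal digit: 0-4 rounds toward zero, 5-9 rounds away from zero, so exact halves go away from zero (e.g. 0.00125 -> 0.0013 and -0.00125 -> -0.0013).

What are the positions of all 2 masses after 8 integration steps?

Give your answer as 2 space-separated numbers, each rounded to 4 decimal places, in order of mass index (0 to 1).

Answer: 6.9908 10.1816

Derivation:
Step 0: x=[4.0000 12.0000] v=[0.0000 0.0000]
Step 1: x=[4.3200 11.8800] v=[1.6000 -0.6000]
Step 2: x=[4.8992 11.6576] v=[2.8960 -1.1120]
Step 3: x=[5.6271 11.3649] v=[3.6397 -1.4637]
Step 4: x=[6.3639 11.0426] v=[3.6840 -1.6113]
Step 5: x=[6.9659 10.7332] v=[3.0099 -1.5470]
Step 6: x=[7.3120 10.4731] v=[1.7305 -1.3005]
Step 7: x=[7.3260 10.2866] v=[0.0701 -0.9327]
Step 8: x=[6.9908 10.1816] v=[-1.6761 -0.5248]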